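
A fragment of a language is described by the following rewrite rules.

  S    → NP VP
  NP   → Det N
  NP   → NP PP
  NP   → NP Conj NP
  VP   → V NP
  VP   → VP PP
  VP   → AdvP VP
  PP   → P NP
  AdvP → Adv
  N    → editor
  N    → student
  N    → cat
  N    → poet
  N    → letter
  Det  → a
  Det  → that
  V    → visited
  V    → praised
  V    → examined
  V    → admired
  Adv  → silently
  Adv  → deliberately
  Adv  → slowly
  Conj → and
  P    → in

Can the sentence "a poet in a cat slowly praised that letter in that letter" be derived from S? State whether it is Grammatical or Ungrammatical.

Grammatical

S
  NP
    NP
      Det: a
      N: poet
    PP
      P: in
      NP
        Det: a
        N: cat
  VP
    VP
      AdvP
        Adv: slowly
      VP
        V: praised
        NP
          Det: that
          N: letter
    PP
      P: in
      NP
        Det: that
        N: letter
Each bracket corresponds to one application of a listed rule, so the string is derivable from S.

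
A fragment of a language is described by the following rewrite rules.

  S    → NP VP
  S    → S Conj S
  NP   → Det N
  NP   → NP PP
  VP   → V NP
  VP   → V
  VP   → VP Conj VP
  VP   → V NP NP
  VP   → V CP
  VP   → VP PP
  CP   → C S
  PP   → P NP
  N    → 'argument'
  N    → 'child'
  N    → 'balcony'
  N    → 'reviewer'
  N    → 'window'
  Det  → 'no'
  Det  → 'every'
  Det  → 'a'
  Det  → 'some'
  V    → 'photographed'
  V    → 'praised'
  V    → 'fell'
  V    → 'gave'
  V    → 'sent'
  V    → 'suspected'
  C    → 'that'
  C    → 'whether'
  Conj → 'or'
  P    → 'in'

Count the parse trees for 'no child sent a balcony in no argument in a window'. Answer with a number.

Two of the 5 distinct bracketings:
[S [NP [Det no] [N child]] [VP [V sent] [NP [NP [Det a] [N balcony]] [PP [P in] [NP [NP [Det no] [N argument]] [PP [P in] [NP [Det a] [N window]]]]]]]]
[S [NP [Det no] [N child]] [VP [V sent] [NP [NP [NP [Det a] [N balcony]] [PP [P in] [NP [Det no] [N argument]]]] [PP [P in] [NP [Det a] [N window]]]]]]
The trees differ in how a recursive rule is bracketed over the same span.

5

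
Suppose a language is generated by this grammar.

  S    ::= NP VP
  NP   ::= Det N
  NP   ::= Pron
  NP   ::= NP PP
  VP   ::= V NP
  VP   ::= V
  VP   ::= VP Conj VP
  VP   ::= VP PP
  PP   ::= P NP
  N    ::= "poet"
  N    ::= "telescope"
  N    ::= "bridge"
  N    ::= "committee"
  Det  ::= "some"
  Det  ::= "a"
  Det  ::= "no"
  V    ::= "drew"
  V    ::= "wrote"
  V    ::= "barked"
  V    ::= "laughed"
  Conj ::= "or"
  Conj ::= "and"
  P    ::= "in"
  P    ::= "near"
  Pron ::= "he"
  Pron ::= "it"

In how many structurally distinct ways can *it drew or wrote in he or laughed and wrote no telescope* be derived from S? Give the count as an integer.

Two of the 7 distinct bracketings:
[S [NP [Pron it]] [VP [VP [V drew]] [Conj or] [VP [VP [VP [V wrote]] [PP [P in] [NP [Pron he]]]] [Conj or] [VP [VP [V laughed]] [Conj and] [VP [V wrote] [NP [Det no] [N telescope]]]]]]]
[S [NP [Pron it]] [VP [VP [V drew]] [Conj or] [VP [VP [VP [VP [V wrote]] [PP [P in] [NP [Pron he]]]] [Conj or] [VP [V laughed]]] [Conj and] [VP [V wrote] [NP [Det no] [N telescope]]]]]]
The trees differ in how a recursive rule is bracketed over the same span.

7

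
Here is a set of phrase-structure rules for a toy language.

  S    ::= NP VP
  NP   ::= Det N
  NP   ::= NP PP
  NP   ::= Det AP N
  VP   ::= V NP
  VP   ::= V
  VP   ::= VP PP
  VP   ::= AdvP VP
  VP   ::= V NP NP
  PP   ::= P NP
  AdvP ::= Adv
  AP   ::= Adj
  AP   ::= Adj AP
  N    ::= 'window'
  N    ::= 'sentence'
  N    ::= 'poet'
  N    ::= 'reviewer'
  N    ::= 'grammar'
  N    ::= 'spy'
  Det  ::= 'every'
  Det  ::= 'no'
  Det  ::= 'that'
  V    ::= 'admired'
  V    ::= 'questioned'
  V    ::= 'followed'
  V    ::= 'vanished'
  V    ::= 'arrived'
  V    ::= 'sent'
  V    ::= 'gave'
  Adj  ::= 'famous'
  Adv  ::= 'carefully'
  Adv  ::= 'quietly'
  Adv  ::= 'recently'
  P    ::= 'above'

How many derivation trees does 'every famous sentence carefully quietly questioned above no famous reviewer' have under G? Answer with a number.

3

Two of the 3 distinct bracketings:
[S [NP [Det every] [AP [Adj famous]] [N sentence]] [VP [VP [AdvP [Adv carefully]] [VP [AdvP [Adv quietly]] [VP [V questioned]]]] [PP [P above] [NP [Det no] [AP [Adj famous]] [N reviewer]]]]]
[S [NP [Det every] [AP [Adj famous]] [N sentence]] [VP [AdvP [Adv carefully]] [VP [VP [AdvP [Adv quietly]] [VP [V questioned]]] [PP [P above] [NP [Det no] [AP [Adj famous]] [N reviewer]]]]]]
The trees differ in how a recursive rule is bracketed over the same span.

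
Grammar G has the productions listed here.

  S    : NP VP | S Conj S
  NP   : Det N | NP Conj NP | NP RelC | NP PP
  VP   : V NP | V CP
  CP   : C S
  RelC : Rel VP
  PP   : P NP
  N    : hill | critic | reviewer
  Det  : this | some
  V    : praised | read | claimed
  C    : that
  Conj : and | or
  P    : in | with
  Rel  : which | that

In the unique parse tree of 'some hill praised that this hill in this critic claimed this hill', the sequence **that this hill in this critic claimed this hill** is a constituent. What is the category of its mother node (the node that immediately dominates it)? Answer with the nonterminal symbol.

[S [NP [Det some] [N hill]] [VP [V praised] [CP [C that] [S [NP [NP [Det this] [N hill]] [PP [P in] [NP [Det this] [N critic]]]] [VP [V claimed] [NP [Det this] [N hill]]]]]]]
The span 'that this hill in this critic claimed this hill' is the CP node built by CP → C S.
Its mother is the VP built by VP → V CP.

VP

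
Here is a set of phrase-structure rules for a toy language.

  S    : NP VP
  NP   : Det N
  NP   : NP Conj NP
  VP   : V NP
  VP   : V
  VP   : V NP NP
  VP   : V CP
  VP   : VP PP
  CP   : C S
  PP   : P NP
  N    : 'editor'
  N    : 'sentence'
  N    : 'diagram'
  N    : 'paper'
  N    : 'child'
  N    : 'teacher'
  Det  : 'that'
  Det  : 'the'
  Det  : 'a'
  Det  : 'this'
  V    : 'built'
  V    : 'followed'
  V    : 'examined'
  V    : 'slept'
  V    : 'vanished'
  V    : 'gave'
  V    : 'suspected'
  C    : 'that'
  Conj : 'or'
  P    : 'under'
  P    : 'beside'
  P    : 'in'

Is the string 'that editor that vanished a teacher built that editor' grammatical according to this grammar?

A C/Det word can never sit immediately before a V word in any string this grammar generates, so the substring 'that vanished' rules out a derivation.

Ungrammatical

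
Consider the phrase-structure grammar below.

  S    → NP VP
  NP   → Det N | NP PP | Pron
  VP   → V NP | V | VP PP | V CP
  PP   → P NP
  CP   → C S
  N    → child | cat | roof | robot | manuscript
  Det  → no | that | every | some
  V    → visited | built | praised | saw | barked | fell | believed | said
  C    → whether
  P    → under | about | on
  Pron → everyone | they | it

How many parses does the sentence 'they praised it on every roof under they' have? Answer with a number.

Two of the 5 distinct bracketings:
[S [NP [Pron they]] [VP [V praised] [NP [NP [Pron it]] [PP [P on] [NP [NP [Det every] [N roof]] [PP [P under] [NP [Pron they]]]]]]]]
[S [NP [Pron they]] [VP [V praised] [NP [NP [NP [Pron it]] [PP [P on] [NP [Det every] [N roof]]]] [PP [P under] [NP [Pron they]]]]]]
The trees differ in how a recursive rule is bracketed over the same span.

5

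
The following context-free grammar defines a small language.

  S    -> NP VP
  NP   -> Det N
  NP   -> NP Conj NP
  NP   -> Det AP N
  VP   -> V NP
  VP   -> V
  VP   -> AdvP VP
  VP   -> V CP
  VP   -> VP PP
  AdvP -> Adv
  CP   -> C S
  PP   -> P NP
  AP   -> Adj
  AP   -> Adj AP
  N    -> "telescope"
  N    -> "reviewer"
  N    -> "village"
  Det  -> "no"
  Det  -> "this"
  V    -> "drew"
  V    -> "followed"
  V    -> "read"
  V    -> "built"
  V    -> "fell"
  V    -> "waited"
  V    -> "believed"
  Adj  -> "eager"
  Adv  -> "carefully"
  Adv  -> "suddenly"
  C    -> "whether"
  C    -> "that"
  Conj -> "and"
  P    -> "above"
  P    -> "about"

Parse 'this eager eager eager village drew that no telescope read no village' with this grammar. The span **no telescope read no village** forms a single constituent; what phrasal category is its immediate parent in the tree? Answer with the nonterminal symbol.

CP

S
  NP
    Det: this
    AP
      Adj: eager
      AP
        Adj: eager
        AP
          Adj: eager
    N: village
  VP
    V: drew
    CP
      C: that
      S
        NP
          Det: no
          N: telescope
        VP
          V: read
          NP
            Det: no
            N: village
The span 'no telescope read no village' is the S node built by S → NP VP.
Its mother is the CP built by CP → C S.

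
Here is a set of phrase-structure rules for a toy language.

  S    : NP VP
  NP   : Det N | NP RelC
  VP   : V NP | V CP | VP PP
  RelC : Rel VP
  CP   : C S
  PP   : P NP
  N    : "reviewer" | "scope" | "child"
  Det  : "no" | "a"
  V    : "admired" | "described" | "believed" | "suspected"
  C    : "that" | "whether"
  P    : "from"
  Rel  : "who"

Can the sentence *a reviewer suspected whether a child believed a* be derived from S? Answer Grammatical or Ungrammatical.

For S → NP VP, the only prefix that parses as NP is 'a reviewer', but the remainder 'suspected whether a child believed a' is not a VP under these rules.

Ungrammatical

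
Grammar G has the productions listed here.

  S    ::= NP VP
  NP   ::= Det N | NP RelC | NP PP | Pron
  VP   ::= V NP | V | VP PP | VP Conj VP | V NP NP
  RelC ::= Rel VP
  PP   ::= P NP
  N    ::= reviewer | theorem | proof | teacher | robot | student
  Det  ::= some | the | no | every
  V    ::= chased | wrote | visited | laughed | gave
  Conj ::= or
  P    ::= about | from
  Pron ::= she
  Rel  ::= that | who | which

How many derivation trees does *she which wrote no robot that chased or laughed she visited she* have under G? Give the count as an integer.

4

Two of the 4 distinct bracketings:
[S [NP [NP [Pron she]] [RelC [Rel which] [VP [V wrote] [NP [NP [Det no] [N robot]] [RelC [Rel that] [VP [VP [V chased]] [Conj or] [VP [V laughed] [NP [Pron she]]]]]]]]] [VP [V visited] [NP [Pron she]]]]
[S [NP [NP [Pron she]] [RelC [Rel which] [VP [VP [V wrote] [NP [NP [Det no] [N robot]] [RelC [Rel that] [VP [V chased]]]]] [Conj or] [VP [V laughed] [NP [Pron she]]]]]] [VP [V visited] [NP [Pron she]]]]
The trees differ in how a recursive rule is bracketed over the same span.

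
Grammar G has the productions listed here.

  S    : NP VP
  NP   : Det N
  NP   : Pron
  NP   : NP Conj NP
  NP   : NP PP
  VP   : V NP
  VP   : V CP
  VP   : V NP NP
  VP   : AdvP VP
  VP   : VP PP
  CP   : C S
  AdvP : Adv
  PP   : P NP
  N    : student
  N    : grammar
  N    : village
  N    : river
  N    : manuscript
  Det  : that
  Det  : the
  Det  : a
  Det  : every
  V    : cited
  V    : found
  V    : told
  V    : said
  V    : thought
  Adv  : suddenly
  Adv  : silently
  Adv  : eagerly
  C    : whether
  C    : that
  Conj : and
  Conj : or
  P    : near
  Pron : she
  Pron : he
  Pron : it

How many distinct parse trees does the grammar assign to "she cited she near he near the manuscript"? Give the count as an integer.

5

Two of the 5 distinct bracketings:
[S [NP [Pron she]] [VP [V cited] [NP [NP [Pron she]] [PP [P near] [NP [NP [Pron he]] [PP [P near] [NP [Det the] [N manuscript]]]]]]]]
[S [NP [Pron she]] [VP [V cited] [NP [NP [NP [Pron she]] [PP [P near] [NP [Pron he]]]] [PP [P near] [NP [Det the] [N manuscript]]]]]]
The trees differ in how a recursive rule is bracketed over the same span.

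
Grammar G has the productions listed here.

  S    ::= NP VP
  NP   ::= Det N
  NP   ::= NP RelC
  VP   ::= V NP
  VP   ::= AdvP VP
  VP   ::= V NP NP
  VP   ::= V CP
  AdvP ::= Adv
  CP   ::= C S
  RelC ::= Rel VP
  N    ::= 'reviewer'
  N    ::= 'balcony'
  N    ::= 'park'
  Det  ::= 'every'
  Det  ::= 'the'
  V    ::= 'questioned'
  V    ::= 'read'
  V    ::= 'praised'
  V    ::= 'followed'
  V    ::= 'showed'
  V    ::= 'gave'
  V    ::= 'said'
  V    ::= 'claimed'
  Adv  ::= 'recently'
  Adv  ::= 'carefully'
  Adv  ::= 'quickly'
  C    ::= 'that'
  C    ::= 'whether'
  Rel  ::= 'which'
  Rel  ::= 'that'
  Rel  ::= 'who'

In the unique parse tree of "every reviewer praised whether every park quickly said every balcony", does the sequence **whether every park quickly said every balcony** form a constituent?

Yes

[S [NP [Det every] [N reviewer]] [VP [V praised] [CP [C whether] [S [NP [Det every] [N park]] [VP [AdvP [Adv quickly]] [VP [V said] [NP [Det every] [N balcony]]]]]]]]
The words 'whether every park quickly said every balcony' are exhaustively dominated by a single CP node (built by CP → C S), so they form a constituent.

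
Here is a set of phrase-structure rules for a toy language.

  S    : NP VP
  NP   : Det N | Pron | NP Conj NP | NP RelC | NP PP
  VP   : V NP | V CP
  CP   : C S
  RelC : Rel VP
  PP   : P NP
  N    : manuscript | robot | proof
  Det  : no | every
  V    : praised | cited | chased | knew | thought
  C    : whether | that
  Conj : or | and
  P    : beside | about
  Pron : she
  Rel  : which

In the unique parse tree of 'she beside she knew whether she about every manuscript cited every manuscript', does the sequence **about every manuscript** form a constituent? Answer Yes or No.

[S [NP [NP [Pron she]] [PP [P beside] [NP [Pron she]]]] [VP [V knew] [CP [C whether] [S [NP [NP [Pron she]] [PP [P about] [NP [Det every] [N manuscript]]]] [VP [V cited] [NP [Det every] [N manuscript]]]]]]]
The words 'about every manuscript' are exhaustively dominated by a single PP node (built by PP → P NP), so they form a constituent.

Yes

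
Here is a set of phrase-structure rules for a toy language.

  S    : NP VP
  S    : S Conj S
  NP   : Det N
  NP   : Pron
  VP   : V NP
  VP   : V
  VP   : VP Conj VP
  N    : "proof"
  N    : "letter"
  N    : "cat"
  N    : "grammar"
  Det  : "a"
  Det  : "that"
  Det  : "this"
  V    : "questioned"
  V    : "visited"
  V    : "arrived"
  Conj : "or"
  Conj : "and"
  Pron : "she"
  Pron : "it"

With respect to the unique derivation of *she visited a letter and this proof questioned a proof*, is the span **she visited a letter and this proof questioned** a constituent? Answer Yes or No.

No

[S [S [NP [Pron she]] [VP [V visited] [NP [Det a] [N letter]]]] [Conj and] [S [NP [Det this] [N proof]] [VP [V questioned] [NP [Det a] [N proof]]]]]
The smallest constituent containing 'she visited a letter and this proof questioned' is the S spanning 'she visited a letter and this proof questioned a proof'; no single node in the tree dominates exactly the given words.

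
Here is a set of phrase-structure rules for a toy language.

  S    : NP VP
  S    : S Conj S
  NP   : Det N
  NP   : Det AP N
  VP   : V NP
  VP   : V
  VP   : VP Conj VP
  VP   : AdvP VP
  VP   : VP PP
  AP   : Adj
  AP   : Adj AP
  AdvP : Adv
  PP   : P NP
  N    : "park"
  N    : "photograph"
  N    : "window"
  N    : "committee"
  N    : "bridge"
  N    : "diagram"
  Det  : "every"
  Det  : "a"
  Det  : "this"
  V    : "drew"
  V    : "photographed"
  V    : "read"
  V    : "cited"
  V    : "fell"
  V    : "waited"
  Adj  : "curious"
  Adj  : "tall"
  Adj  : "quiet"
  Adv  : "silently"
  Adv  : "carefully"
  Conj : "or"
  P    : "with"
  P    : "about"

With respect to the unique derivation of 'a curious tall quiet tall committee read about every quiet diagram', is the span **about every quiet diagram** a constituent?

[S [NP [Det a] [AP [Adj curious] [AP [Adj tall] [AP [Adj quiet] [AP [Adj tall]]]]] [N committee]] [VP [VP [V read]] [PP [P about] [NP [Det every] [AP [Adj quiet]] [N diagram]]]]]
The words 'about every quiet diagram' are exhaustively dominated by a single PP node (built by PP → P NP), so they form a constituent.

Yes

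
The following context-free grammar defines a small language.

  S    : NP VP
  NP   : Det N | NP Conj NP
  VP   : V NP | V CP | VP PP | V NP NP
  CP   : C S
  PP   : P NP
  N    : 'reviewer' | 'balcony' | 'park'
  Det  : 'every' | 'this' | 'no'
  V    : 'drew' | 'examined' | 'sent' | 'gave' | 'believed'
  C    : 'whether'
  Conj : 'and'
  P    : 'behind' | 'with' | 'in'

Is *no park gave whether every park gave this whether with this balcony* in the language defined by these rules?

Ungrammatical

A Det word can never sit immediately before a C word in any string this grammar generates, so the substring 'this whether' rules out a derivation.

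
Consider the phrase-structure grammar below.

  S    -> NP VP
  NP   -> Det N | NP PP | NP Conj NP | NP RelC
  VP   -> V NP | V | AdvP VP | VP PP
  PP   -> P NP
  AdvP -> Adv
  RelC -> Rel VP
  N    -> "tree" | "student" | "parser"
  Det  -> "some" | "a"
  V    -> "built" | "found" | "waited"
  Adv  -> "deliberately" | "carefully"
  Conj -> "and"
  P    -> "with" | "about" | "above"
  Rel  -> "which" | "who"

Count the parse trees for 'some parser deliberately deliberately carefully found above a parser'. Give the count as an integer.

4

Two of the 4 distinct bracketings:
[S [NP [Det some] [N parser]] [VP [AdvP [Adv deliberately]] [VP [AdvP [Adv deliberately]] [VP [AdvP [Adv carefully]] [VP [VP [V found]] [PP [P above] [NP [Det a] [N parser]]]]]]]]
[S [NP [Det some] [N parser]] [VP [AdvP [Adv deliberately]] [VP [AdvP [Adv deliberately]] [VP [VP [AdvP [Adv carefully]] [VP [V found]]] [PP [P above] [NP [Det a] [N parser]]]]]]]
The trees differ in how a recursive rule is bracketed over the same span.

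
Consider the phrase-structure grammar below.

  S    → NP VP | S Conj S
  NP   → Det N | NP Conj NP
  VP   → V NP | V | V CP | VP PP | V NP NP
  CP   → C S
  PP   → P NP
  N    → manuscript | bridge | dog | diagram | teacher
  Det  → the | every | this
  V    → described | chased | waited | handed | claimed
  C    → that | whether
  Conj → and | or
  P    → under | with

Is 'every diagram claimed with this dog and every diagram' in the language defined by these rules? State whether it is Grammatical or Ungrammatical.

Grammatical

S
  NP
    Det: every
    N: diagram
  VP
    VP
      V: claimed
    PP
      P: with
      NP
        NP
          Det: this
          N: dog
        Conj: and
        NP
          Det: every
          N: diagram
Each bracket corresponds to one application of a listed rule, so the string is derivable from S.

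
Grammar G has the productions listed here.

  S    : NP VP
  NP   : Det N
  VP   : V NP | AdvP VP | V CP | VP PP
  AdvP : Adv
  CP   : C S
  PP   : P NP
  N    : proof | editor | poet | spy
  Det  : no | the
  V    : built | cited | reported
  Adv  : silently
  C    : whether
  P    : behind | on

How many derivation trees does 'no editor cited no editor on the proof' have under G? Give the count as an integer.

[S [NP [Det no] [N editor]] [VP [VP [V cited] [NP [Det no] [N editor]]] [PP [P on] [NP [Det the] [N proof]]]]]
No rule offers an alternative attachment or grouping for any span, so this is the only derivation.

1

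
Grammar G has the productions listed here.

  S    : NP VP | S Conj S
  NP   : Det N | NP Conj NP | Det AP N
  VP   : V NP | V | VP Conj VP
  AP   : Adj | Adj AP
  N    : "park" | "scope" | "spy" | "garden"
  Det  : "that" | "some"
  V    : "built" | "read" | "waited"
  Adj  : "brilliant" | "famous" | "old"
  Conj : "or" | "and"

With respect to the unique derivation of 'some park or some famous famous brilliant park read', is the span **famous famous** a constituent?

[S [NP [NP [Det some] [N park]] [Conj or] [NP [Det some] [AP [Adj famous] [AP [Adj famous] [AP [Adj brilliant]]]] [N park]]] [VP [V read]]]
The smallest constituent containing 'famous famous' is the AP spanning 'famous famous brilliant'; no single node in the tree dominates exactly the given words.

No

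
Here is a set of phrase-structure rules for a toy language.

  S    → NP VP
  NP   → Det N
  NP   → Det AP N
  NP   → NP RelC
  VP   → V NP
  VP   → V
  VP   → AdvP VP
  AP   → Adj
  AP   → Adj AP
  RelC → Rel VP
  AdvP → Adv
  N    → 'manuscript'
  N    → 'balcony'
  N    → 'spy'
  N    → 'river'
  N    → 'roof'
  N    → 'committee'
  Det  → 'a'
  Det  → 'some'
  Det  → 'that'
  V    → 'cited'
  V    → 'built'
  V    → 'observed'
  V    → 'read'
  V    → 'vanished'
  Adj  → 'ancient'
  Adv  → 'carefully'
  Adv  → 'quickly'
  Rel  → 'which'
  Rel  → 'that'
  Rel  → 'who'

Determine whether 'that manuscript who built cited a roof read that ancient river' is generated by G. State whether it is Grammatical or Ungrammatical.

Ungrammatical

For S → NP VP, every NP-prefix leaves a non-VP remainder: after 'that manuscript' the remainder is not a VP; after 'that manuscript who built' the remainder is not a VP.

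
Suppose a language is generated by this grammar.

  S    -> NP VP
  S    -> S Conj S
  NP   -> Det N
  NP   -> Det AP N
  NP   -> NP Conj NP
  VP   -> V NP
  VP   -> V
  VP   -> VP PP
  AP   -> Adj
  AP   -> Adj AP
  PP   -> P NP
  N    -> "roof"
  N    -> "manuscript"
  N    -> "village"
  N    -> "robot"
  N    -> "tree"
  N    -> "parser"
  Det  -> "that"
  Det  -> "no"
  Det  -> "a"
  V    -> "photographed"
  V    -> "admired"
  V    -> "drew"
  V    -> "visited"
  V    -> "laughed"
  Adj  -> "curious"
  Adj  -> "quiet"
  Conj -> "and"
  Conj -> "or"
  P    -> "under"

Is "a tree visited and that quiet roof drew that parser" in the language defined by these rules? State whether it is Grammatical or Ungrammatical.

Grammatical

[S [S [NP [Det a] [N tree]] [VP [V visited]]] [Conj and] [S [NP [Det that] [AP [Adj quiet]] [N roof]] [VP [V drew] [NP [Det that] [N parser]]]]]
Every word is introduced by a lexical rule and the phrasal rules combine the resulting categories into a single S.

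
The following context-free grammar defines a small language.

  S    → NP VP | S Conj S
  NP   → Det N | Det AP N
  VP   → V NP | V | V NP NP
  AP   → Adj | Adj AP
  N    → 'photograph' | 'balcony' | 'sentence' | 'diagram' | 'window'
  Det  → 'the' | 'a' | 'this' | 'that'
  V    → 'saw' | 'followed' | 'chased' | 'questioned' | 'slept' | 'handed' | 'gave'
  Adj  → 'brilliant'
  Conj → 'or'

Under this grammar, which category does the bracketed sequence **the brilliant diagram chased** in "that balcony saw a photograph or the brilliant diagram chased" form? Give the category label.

[S [S [NP [Det that] [N balcony]] [VP [V saw] [NP [Det a] [N photograph]]]] [Conj or] [S [NP [Det the] [AP [Adj brilliant]] [N diagram]] [VP [V chased]]]]
The span 'the brilliant diagram chased' is the S node built by S → NP VP.

S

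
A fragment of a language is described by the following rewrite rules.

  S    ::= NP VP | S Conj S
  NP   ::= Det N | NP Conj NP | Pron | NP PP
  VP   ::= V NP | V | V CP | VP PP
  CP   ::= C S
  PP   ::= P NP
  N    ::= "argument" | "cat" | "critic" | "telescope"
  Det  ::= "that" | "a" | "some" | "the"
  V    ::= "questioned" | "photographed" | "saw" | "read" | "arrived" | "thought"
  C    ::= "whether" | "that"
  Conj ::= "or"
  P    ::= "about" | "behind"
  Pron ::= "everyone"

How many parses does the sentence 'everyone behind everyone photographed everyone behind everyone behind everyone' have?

5

Two of the 5 distinct bracketings:
[S [NP [NP [Pron everyone]] [PP [P behind] [NP [Pron everyone]]]] [VP [V photographed] [NP [NP [Pron everyone]] [PP [P behind] [NP [NP [Pron everyone]] [PP [P behind] [NP [Pron everyone]]]]]]]]
[S [NP [NP [Pron everyone]] [PP [P behind] [NP [Pron everyone]]]] [VP [V photographed] [NP [NP [NP [Pron everyone]] [PP [P behind] [NP [Pron everyone]]]] [PP [P behind] [NP [Pron everyone]]]]]]
The trees differ in how a recursive rule is bracketed over the same span.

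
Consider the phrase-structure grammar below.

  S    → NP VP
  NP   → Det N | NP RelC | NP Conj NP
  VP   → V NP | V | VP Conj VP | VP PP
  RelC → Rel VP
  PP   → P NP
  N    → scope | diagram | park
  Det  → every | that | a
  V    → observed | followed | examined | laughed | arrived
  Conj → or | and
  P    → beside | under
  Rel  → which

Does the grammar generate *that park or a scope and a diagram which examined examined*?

[S [NP [NP [NP [Det that] [N park]] [Conj or] [NP [NP [Det a] [N scope]] [Conj and] [NP [Det a] [N diagram]]]] [RelC [Rel which] [VP [V examined]]]] [VP [V examined]]]
Every word is introduced by a lexical rule and the phrasal rules combine the resulting categories into a single S.

Grammatical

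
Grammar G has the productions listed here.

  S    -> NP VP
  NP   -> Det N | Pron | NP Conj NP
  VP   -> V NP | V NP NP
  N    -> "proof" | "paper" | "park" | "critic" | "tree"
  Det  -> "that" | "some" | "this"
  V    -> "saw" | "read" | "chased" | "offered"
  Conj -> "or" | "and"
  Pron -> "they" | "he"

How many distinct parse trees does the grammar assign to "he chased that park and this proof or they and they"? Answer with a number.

5

Two of the 5 distinct bracketings:
[S [NP [Pron he]] [VP [V chased] [NP [NP [Det that] [N park]] [Conj and] [NP [NP [Det this] [N proof]] [Conj or] [NP [NP [Pron they]] [Conj and] [NP [Pron they]]]]]]]
[S [NP [Pron he]] [VP [V chased] [NP [NP [Det that] [N park]] [Conj and] [NP [NP [NP [Det this] [N proof]] [Conj or] [NP [Pron they]]] [Conj and] [NP [Pron they]]]]]]
The trees differ in how a recursive rule is bracketed over the same span.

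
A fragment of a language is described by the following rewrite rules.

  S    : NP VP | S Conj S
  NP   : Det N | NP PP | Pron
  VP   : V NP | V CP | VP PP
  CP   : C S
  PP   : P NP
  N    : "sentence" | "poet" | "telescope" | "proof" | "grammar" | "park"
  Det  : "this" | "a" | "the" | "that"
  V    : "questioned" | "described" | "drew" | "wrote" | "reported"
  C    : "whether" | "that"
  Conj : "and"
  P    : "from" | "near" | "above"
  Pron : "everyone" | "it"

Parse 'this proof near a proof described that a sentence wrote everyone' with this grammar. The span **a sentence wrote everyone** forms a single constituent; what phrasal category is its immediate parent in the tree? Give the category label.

CP

[S [NP [NP [Det this] [N proof]] [PP [P near] [NP [Det a] [N proof]]]] [VP [V described] [CP [C that] [S [NP [Det a] [N sentence]] [VP [V wrote] [NP [Pron everyone]]]]]]]
The span 'a sentence wrote everyone' is the S node built by S → NP VP.
Its mother is the CP built by CP → C S.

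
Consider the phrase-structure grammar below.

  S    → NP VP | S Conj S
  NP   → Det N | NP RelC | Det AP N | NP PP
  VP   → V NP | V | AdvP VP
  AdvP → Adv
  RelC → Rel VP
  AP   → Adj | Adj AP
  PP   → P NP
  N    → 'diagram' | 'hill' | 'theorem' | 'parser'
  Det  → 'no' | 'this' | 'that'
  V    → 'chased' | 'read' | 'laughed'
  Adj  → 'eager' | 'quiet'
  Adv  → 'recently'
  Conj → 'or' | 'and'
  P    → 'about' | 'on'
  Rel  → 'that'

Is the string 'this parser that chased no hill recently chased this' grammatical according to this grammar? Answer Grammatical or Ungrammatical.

Ungrammatical

For S → NP VP, every NP-prefix leaves a non-VP remainder: after 'this parser' the remainder is not a VP; after 'this parser that chased' the remainder is not a VP; after 'this parser that chased no hill' the remainder is not a VP. The alternative S rule S → S Conj S likewise has no satisfying split.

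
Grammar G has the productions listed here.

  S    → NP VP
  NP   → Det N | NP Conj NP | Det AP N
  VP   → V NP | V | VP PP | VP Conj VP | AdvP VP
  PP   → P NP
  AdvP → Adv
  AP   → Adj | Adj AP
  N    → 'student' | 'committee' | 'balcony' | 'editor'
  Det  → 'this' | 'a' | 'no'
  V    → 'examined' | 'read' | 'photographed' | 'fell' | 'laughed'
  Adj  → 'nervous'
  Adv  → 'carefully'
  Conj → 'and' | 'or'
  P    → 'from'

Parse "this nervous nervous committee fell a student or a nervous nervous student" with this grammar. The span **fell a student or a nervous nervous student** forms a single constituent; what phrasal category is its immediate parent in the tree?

S

[S [NP [Det this] [AP [Adj nervous] [AP [Adj nervous]]] [N committee]] [VP [V fell] [NP [NP [Det a] [N student]] [Conj or] [NP [Det a] [AP [Adj nervous] [AP [Adj nervous]]] [N student]]]]]
The span 'fell a student or a nervous nervous student' is the VP node built by VP → V NP.
Its mother is the S built by S → NP VP.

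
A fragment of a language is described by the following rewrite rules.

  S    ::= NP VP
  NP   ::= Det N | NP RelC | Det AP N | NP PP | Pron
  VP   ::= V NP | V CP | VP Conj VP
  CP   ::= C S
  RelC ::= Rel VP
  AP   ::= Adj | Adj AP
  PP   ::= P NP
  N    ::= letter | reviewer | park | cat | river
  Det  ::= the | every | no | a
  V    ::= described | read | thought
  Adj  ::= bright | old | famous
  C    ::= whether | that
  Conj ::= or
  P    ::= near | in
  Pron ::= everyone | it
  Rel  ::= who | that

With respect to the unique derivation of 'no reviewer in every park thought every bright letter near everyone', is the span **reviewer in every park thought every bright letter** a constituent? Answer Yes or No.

[S [NP [NP [Det no] [N reviewer]] [PP [P in] [NP [Det every] [N park]]]] [VP [V thought] [NP [NP [Det every] [AP [Adj bright]] [N letter]] [PP [P near] [NP [Pron everyone]]]]]]
The smallest constituent containing 'reviewer in every park thought every bright letter' is the S spanning 'no reviewer in every park thought every bright letter near everyone'; no single node in the tree dominates exactly the given words.

No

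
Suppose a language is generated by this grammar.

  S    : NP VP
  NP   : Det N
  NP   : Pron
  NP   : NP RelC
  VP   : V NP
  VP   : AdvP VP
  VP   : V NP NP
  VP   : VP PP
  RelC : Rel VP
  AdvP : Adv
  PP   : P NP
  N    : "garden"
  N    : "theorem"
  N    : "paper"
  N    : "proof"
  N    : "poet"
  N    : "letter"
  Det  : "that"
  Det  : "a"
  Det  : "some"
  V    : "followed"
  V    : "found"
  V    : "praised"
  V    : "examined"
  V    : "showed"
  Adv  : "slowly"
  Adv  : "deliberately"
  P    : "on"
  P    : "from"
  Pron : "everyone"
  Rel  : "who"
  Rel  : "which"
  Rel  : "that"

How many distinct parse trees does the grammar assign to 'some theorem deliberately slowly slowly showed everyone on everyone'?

Two of the 4 distinct bracketings:
[S [NP [Det some] [N theorem]] [VP [AdvP [Adv deliberately]] [VP [AdvP [Adv slowly]] [VP [AdvP [Adv slowly]] [VP [VP [V showed] [NP [Pron everyone]]] [PP [P on] [NP [Pron everyone]]]]]]]]
[S [NP [Det some] [N theorem]] [VP [AdvP [Adv deliberately]] [VP [AdvP [Adv slowly]] [VP [VP [AdvP [Adv slowly]] [VP [V showed] [NP [Pron everyone]]]] [PP [P on] [NP [Pron everyone]]]]]]]
The trees differ in how a recursive rule is bracketed over the same span.

4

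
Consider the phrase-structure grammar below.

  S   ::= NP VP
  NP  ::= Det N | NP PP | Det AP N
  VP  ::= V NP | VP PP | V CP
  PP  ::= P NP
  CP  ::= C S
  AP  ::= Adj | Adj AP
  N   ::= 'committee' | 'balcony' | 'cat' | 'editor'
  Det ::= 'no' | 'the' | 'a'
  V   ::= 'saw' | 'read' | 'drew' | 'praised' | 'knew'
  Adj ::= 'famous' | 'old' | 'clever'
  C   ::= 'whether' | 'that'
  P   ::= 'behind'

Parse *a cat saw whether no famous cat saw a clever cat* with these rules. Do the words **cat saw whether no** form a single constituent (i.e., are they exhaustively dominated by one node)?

[S [NP [Det a] [N cat]] [VP [V saw] [CP [C whether] [S [NP [Det no] [AP [Adj famous]] [N cat]] [VP [V saw] [NP [Det a] [AP [Adj clever]] [N cat]]]]]]]
The smallest constituent containing 'cat saw whether no' is the S spanning 'a cat saw whether no famous cat saw a clever cat'; no single node in the tree dominates exactly the given words.

No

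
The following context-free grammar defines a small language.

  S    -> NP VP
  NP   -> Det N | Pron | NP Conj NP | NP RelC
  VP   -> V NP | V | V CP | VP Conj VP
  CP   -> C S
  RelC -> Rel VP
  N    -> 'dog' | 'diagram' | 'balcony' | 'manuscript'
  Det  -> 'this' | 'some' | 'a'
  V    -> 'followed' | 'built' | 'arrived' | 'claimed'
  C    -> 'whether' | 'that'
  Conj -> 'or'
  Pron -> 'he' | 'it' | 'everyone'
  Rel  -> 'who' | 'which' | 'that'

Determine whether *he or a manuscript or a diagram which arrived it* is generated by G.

For S → NP VP, every NP-prefix leaves a non-VP remainder: after 'he' the remainder is not a VP; after 'he or a manuscript' the remainder is not a VP; after 'he or a manuscript or a diagram' the remainder is not a VP (and 1 more).

Ungrammatical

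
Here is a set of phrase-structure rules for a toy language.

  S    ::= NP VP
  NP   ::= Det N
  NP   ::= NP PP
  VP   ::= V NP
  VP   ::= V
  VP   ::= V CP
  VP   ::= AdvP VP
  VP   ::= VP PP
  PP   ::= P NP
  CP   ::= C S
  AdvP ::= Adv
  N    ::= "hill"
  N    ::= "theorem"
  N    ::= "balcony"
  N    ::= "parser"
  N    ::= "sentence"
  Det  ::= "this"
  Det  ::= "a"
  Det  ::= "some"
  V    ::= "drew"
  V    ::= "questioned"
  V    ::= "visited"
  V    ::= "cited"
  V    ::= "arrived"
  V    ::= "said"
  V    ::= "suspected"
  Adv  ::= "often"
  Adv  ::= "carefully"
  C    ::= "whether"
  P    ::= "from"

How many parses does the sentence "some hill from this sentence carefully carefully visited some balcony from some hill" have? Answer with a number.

4

Two of the 4 distinct bracketings:
[S [NP [NP [Det some] [N hill]] [PP [P from] [NP [Det this] [N sentence]]]] [VP [AdvP [Adv carefully]] [VP [AdvP [Adv carefully]] [VP [V visited] [NP [NP [Det some] [N balcony]] [PP [P from] [NP [Det some] [N hill]]]]]]]]
[S [NP [NP [Det some] [N hill]] [PP [P from] [NP [Det this] [N sentence]]]] [VP [AdvP [Adv carefully]] [VP [AdvP [Adv carefully]] [VP [VP [V visited] [NP [Det some] [N balcony]]] [PP [P from] [NP [Det some] [N hill]]]]]]]
The difference turns on whether VP → VP PP is used at the relevant span, versus an alternative expansion of VP.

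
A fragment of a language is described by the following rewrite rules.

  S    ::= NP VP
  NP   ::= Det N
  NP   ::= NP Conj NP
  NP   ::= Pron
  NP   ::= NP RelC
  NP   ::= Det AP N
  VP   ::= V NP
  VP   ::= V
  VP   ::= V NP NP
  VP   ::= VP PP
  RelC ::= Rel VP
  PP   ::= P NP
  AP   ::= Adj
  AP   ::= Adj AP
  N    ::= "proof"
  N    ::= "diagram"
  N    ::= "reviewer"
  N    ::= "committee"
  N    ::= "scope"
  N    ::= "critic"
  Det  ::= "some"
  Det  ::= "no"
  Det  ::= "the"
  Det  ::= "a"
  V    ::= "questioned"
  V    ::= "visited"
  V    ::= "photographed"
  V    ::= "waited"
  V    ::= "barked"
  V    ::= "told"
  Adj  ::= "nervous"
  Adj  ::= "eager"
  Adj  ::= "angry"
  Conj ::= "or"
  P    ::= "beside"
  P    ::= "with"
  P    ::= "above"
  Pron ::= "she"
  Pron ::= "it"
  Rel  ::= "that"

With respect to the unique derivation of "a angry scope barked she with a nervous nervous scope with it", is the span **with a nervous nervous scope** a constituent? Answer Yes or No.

Yes

[S [NP [Det a] [AP [Adj angry]] [N scope]] [VP [VP [VP [V barked] [NP [Pron she]]] [PP [P with] [NP [Det a] [AP [Adj nervous] [AP [Adj nervous]]] [N scope]]]] [PP [P with] [NP [Pron it]]]]]
The words 'with a nervous nervous scope' are exhaustively dominated by a single PP node (built by PP → P NP), so they form a constituent.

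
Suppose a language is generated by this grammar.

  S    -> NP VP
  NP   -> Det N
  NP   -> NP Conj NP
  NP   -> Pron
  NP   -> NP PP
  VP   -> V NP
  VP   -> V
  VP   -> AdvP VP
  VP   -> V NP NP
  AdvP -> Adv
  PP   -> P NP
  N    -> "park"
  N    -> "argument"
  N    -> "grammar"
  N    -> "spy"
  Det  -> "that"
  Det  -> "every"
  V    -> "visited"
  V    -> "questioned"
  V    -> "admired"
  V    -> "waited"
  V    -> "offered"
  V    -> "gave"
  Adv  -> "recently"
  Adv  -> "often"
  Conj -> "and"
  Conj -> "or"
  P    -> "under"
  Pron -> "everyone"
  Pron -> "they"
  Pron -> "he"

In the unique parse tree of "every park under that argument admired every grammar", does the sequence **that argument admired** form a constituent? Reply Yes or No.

[S [NP [NP [Det every] [N park]] [PP [P under] [NP [Det that] [N argument]]]] [VP [V admired] [NP [Det every] [N grammar]]]]
The smallest constituent containing 'that argument admired' is the S spanning 'every park under that argument admired every grammar'; no single node in the tree dominates exactly the given words.

No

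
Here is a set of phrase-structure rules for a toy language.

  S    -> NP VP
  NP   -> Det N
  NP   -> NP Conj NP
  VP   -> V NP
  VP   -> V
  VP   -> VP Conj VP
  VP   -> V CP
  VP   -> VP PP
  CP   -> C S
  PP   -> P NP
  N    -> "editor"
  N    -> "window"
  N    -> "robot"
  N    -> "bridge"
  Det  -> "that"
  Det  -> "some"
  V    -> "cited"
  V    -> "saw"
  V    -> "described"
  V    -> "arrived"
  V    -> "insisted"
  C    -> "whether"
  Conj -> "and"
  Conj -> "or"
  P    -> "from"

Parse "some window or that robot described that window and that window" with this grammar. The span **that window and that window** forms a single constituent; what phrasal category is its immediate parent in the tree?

[S [NP [NP [Det some] [N window]] [Conj or] [NP [Det that] [N robot]]] [VP [V described] [NP [NP [Det that] [N window]] [Conj and] [NP [Det that] [N window]]]]]
The span 'that window and that window' is the NP node built by NP → NP Conj NP.
Its mother is the VP built by VP → V NP.

VP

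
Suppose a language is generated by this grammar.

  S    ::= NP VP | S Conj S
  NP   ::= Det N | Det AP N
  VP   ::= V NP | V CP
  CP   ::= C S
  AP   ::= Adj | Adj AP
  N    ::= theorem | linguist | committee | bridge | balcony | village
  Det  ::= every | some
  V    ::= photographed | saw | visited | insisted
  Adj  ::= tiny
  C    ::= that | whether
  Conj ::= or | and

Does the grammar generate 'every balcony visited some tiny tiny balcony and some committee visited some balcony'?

Grammatical

S
  S
    NP
      Det: every
      N: balcony
    VP
      V: visited
      NP
        Det: some
        AP
          Adj: tiny
          AP
            Adj: tiny
        N: balcony
  Conj: and
  S
    NP
      Det: some
      N: committee
    VP
      V: visited
      NP
        Det: some
        N: balcony
The bracketing above is licensed at every node by one of the given productions, with S at the root.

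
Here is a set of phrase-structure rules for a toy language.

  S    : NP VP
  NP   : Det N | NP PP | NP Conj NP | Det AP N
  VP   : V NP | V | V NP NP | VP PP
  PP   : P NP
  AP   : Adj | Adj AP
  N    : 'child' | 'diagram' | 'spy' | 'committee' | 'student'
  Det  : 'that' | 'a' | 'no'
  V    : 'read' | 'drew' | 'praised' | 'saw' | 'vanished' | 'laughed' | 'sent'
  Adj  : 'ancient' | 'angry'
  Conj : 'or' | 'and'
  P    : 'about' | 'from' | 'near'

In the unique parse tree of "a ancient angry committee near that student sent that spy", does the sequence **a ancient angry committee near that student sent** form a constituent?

[S [NP [NP [Det a] [AP [Adj ancient] [AP [Adj angry]]] [N committee]] [PP [P near] [NP [Det that] [N student]]]] [VP [V sent] [NP [Det that] [N spy]]]]
The smallest constituent containing 'a ancient angry committee near that student sent' is the S spanning 'a ancient angry committee near that student sent that spy'; no single node in the tree dominates exactly the given words.

No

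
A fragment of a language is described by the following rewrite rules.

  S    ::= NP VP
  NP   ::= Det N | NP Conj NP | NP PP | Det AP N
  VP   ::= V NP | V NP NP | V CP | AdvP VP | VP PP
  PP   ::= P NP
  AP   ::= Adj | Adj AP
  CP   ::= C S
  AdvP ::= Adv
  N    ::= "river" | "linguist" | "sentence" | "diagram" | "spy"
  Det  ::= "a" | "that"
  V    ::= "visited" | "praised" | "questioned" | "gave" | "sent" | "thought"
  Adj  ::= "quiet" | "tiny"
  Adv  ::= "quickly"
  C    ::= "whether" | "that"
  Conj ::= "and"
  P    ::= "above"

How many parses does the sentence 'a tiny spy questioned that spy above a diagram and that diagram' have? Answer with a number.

Two of the 3 distinct bracketings:
[S [NP [Det a] [AP [Adj tiny]] [N spy]] [VP [V questioned] [NP [NP [NP [Det that] [N spy]] [PP [P above] [NP [Det a] [N diagram]]]] [Conj and] [NP [Det that] [N diagram]]]]]
[S [NP [Det a] [AP [Adj tiny]] [N spy]] [VP [V questioned] [NP [NP [Det that] [N spy]] [PP [P above] [NP [NP [Det a] [N diagram]] [Conj and] [NP [Det that] [N diagram]]]]]]]
The trees differ in how a recursive rule is bracketed over the same span.

3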